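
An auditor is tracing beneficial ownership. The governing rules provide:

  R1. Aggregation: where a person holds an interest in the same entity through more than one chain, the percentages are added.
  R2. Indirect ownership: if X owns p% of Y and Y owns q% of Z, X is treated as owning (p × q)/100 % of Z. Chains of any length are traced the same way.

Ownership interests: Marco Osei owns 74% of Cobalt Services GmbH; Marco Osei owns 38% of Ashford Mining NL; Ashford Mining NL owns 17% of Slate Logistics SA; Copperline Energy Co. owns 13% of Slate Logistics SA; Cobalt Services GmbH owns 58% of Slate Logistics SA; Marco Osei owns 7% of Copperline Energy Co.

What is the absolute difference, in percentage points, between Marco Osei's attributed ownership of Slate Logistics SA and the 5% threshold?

Chain via Copperline Energy Co. (R2): 7% × 13% = 0.91% of Slate Logistics SA.
Chain via Ashford Mining NL (R2): 38% × 17% = 6.46% of Slate Logistics SA.
Chain via Cobalt Services GmbH (R2): 74% × 58% = 42.92% of Slate Logistics SA.
Aggregating (R1): 0.91% + 6.46% + 42.92% = 50.29%.
50.29% exceeds the 5% threshold by 45.29 percentage points.

45.29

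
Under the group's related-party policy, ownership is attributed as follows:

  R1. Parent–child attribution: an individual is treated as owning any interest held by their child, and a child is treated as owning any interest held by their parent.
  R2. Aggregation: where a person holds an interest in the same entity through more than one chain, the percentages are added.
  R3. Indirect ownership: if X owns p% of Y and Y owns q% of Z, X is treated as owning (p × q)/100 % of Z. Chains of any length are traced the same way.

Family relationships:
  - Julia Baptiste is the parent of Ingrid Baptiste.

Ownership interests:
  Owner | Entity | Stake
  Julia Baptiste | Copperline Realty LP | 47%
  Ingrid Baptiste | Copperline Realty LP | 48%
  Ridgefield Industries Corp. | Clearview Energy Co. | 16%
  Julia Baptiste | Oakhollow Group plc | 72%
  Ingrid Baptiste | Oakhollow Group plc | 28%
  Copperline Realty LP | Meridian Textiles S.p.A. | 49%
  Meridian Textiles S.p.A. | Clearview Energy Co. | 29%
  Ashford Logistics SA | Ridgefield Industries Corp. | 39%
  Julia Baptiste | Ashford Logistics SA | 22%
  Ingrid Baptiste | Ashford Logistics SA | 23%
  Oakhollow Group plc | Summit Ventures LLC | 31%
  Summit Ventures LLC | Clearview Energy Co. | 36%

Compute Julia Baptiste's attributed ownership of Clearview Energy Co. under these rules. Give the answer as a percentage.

27.4675%

By parent–child attribution (R1), Julia Baptiste is treated as also owning Ingrid Baptiste's interest in Ashford Logistics SA, giving 22% + 23% = 45%.
By parent–child attribution (R1), Julia Baptiste is treated as also owning Ingrid Baptiste's interest in Copperline Realty LP, giving 47% + 48% = 95%.
By parent–child attribution (R1), Julia Baptiste is treated as also owning Ingrid Baptiste's interest in Oakhollow Group plc, giving 72% + 28% = 100%.
Chain via Ashford Logistics SA → Ridgefield Industries Corp. (R3): 45% × 39% × 16% = 2.808% of Clearview Energy Co.
Chain via Copperline Realty LP → Meridian Textiles S.p.A. (R3): 95% × 49% × 29% = 13.4995% of Clearview Energy Co.
Chain via Oakhollow Group plc → Summit Ventures LLC (R3): 100% × 31% × 36% = 11.16% of Clearview Energy Co.
Aggregating (R2): 2.808% + 13.4995% + 11.16% = 27.4675%.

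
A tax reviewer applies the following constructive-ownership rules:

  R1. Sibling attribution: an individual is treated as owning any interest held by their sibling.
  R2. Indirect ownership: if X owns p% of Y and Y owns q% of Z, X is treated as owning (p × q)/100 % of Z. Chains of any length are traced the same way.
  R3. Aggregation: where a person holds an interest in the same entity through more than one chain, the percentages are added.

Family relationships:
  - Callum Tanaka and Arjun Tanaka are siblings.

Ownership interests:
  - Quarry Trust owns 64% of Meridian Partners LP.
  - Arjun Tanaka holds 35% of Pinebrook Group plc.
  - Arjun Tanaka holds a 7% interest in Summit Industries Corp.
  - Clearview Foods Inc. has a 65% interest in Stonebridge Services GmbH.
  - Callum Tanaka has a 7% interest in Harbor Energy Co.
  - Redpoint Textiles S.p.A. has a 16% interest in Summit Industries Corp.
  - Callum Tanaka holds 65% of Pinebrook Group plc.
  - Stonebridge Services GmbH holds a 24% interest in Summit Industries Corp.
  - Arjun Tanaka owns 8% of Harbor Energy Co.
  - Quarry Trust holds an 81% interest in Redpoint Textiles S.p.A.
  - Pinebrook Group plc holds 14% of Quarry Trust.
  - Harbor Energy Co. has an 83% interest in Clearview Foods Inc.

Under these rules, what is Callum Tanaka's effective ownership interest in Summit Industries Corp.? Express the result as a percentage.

By sibling attribution (R1), Callum Tanaka is treated as also owning Arjun Tanaka's interest in Pinebrook Group plc, giving 65% + 35% = 100%.
By sibling attribution (R1), Callum Tanaka is treated as also owning Arjun Tanaka's interest in Harbor Energy Co, giving 7% + 8% = 15%.
By sibling attribution (R1), Callum Tanaka is treated as owning Arjun Tanaka's 7% interest in Summit Industries Corp.
Chain via Pinebrook Group plc → Quarry Trust → Redpoint Textiles S.p.A. (R2): 100% × 14% × 81% × 16% = 1.8144% of Summit Industries Corp.
Chain via Harbor Energy Co. → Clearview Foods Inc. → Stonebridge Services GmbH (R2): 15% × 83% × 65% × 24% = 1.9422% of Summit Industries Corp.
Direct interest in Summit Industries Corp: 7%.
Aggregating (R3): 1.8144% + 1.9422% + 7% = 10.7566%.

10.7566%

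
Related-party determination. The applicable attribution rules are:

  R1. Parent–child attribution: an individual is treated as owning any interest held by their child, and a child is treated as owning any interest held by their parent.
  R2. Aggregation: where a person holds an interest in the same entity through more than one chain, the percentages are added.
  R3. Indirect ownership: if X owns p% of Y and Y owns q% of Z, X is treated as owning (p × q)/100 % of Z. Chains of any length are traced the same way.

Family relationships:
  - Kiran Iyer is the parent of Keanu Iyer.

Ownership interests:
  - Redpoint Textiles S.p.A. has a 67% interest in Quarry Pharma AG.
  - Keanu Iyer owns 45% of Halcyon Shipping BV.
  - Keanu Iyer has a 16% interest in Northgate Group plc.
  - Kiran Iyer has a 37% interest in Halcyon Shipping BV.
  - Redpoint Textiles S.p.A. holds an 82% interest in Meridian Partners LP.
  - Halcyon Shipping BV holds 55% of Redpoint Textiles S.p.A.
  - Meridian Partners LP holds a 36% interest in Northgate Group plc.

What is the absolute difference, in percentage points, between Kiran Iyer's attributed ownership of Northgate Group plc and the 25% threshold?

4.31352

By parent–child attribution (R1), Kiran Iyer is treated as also owning Keanu Iyer's interest in Halcyon Shipping BV, giving 37% + 45% = 82%.
By parent–child attribution (R1), Kiran Iyer is treated as owning Keanu Iyer's 16% interest in Northgate Group plc.
Chain via Halcyon Shipping BV → Redpoint Textiles S.p.A. → Meridian Partners LP (R3): 82% × 55% × 82% × 36% = 13.31352% of Northgate Group plc.
Direct interest in Northgate Group plc: 16%.
Aggregating (R2): 13.31352% + 16% = 29.31352%.
29.31352% exceeds the 25% threshold by 4.31352 percentage points.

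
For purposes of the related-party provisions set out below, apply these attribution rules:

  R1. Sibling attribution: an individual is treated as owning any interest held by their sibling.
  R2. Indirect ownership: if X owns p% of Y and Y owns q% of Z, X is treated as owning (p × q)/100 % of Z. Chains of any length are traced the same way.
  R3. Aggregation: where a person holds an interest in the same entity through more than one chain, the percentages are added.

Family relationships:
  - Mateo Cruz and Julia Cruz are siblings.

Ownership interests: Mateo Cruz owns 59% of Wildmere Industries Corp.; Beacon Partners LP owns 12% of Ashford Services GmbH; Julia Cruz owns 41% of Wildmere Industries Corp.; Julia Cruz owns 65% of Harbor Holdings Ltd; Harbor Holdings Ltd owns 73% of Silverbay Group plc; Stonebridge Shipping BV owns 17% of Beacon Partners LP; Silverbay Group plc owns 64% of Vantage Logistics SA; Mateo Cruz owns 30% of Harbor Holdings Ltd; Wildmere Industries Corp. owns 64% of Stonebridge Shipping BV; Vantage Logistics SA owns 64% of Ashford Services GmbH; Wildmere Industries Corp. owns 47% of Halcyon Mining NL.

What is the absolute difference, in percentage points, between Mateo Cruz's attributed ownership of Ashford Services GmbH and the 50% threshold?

By sibling attribution (R1), Mateo Cruz is treated as also owning Julia Cruz's interest in Harbor Holdings Ltd, giving 30% + 65% = 95%.
By sibling attribution (R1), Mateo Cruz is treated as also owning Julia Cruz's interest in Wildmere Industries Corp, giving 59% + 41% = 100%.
Chain via Harbor Holdings Ltd → Silverbay Group plc → Vantage Logistics SA (R2): 95% × 73% × 64% × 64% = 28.40576% of Ashford Services GmbH.
Chain via Wildmere Industries Corp. → Stonebridge Shipping BV → Beacon Partners LP (R2): 100% × 64% × 17% × 12% = 1.3056% of Ashford Services GmbH.
Aggregating (R3): 28.40576% + 1.3056% = 29.71136%.
29.71136% falls short of the 50% threshold by 20.28864 percentage points.

20.28864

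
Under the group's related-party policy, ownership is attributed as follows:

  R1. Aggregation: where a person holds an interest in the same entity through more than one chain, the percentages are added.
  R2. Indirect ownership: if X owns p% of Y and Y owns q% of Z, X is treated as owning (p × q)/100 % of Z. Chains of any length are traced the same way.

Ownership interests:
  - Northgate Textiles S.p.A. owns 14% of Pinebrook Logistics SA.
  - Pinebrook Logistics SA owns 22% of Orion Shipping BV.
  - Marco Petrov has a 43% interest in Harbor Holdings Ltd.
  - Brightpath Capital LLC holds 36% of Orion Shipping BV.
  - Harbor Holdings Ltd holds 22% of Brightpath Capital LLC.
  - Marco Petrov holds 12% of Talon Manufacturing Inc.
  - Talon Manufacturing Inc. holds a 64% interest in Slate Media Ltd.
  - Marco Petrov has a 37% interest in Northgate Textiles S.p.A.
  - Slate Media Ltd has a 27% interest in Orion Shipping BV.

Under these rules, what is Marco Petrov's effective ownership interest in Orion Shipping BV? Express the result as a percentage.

Chain via Talon Manufacturing Inc. → Slate Media Ltd (R2): 12% × 64% × 27% = 2.0736% of Orion Shipping BV.
Chain via Harbor Holdings Ltd → Brightpath Capital LLC (R2): 43% × 22% × 36% = 3.4056% of Orion Shipping BV.
Chain via Northgate Textiles S.p.A. → Pinebrook Logistics SA (R2): 37% × 14% × 22% = 1.1396% of Orion Shipping BV.
Aggregating (R1): 2.0736% + 3.4056% + 1.1396% = 6.6188%.

6.6188%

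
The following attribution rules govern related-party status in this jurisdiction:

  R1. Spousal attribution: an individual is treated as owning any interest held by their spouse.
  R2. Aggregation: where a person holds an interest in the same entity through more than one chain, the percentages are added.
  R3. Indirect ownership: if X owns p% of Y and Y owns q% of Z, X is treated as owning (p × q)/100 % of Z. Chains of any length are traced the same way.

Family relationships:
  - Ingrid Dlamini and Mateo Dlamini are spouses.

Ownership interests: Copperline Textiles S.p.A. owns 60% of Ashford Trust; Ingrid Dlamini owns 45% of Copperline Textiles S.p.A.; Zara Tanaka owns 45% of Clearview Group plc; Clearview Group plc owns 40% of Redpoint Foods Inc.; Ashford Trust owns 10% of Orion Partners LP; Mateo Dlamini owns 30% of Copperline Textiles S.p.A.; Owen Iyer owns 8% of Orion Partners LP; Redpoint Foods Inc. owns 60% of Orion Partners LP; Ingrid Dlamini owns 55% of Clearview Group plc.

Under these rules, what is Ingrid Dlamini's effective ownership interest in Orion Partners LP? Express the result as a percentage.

By spousal attribution (R1), Ingrid Dlamini is treated as also owning Mateo Dlamini's interest in Copperline Textiles S.p.A, giving 45% + 30% = 75%.
Chain via Copperline Textiles S.p.A. → Ashford Trust (R3): 75% × 60% × 10% = 4.5% of Orion Partners LP.
Chain via Clearview Group plc → Redpoint Foods Inc. (R3): 55% × 40% × 60% = 13.2% of Orion Partners LP.
Aggregating (R2): 4.5% + 13.2% = 17.7%.

17.7%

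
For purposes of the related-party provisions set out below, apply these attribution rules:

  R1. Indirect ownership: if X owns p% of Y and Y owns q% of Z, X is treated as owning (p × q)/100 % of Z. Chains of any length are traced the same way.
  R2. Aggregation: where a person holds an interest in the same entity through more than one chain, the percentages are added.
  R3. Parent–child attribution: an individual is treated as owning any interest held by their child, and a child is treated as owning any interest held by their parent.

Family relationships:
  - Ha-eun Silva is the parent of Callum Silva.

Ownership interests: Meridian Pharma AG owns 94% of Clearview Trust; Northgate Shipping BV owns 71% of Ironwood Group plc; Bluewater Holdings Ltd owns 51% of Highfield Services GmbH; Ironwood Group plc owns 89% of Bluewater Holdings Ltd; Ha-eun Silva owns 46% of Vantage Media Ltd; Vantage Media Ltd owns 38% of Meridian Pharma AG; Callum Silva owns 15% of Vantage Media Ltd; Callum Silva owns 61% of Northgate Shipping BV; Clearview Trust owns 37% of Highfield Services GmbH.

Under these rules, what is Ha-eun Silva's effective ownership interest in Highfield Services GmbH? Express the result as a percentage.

By parent–child attribution (R3), Ha-eun Silva is treated as also owning Callum Silva's interest in Vantage Media Ltd, giving 46% + 15% = 61%.
By parent–child attribution (R3), Ha-eun Silva is treated as owning Callum Silva's 61% interest in Northgate Shipping BV.
Chain via Vantage Media Ltd → Meridian Pharma AG → Clearview Trust (R1): 61% × 38% × 94% × 37% = 8.062004% of Highfield Services GmbH.
Chain via Northgate Shipping BV → Ironwood Group plc → Bluewater Holdings Ltd (R1): 61% × 71% × 89% × 51% = 19.658409% of Highfield Services GmbH.
Aggregating (R2): 8.062004% + 19.658409% = 27.720413%.

27.720413%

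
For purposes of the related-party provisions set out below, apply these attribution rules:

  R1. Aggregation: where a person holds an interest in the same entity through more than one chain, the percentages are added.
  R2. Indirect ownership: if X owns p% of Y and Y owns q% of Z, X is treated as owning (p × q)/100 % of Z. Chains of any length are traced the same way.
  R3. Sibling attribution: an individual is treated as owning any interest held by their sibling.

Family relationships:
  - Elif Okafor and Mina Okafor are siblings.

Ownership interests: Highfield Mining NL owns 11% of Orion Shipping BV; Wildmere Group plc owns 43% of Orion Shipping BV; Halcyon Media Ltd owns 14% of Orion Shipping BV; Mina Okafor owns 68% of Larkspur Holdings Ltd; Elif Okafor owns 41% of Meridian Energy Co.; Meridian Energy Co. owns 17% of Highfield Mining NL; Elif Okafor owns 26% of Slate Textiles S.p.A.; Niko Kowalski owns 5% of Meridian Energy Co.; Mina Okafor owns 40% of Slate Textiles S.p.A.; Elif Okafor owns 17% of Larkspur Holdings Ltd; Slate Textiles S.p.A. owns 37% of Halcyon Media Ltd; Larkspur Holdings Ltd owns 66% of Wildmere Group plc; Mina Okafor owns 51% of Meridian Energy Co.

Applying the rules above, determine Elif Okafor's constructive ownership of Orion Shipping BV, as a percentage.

29.2622%

By sibling attribution (R3), Elif Okafor is treated as also owning Mina Okafor's interest in Larkspur Holdings Ltd, giving 17% + 68% = 85%.
By sibling attribution (R3), Elif Okafor is treated as also owning Mina Okafor's interest in Slate Textiles S.p.A, giving 26% + 40% = 66%.
By sibling attribution (R3), Elif Okafor is treated as also owning Mina Okafor's interest in Meridian Energy Co, giving 41% + 51% = 92%.
Chain via Larkspur Holdings Ltd → Wildmere Group plc (R2): 85% × 66% × 43% = 24.123% of Orion Shipping BV.
Chain via Slate Textiles S.p.A. → Halcyon Media Ltd (R2): 66% × 37% × 14% = 3.4188% of Orion Shipping BV.
Chain via Meridian Energy Co. → Highfield Mining NL (R2): 92% × 17% × 11% = 1.7204% of Orion Shipping BV.
Aggregating (R1): 24.123% + 3.4188% + 1.7204% = 29.2622%.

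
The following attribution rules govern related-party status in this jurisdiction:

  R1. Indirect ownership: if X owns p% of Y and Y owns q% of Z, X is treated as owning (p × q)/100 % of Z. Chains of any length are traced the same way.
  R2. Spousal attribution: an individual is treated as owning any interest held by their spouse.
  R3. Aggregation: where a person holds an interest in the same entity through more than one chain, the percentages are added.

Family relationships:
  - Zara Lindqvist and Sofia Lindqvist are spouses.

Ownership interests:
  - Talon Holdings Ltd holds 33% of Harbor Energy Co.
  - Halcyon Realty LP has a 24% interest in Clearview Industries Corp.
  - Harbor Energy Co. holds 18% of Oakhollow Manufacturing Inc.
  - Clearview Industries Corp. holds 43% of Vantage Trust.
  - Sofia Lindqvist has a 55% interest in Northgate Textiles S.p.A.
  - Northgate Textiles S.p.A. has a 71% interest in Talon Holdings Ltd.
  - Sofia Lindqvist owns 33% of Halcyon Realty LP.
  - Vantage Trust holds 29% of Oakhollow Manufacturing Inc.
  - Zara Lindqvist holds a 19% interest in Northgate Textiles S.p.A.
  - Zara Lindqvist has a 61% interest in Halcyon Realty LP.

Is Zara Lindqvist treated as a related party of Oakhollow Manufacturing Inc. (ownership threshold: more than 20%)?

By spousal attribution (R2), Zara Lindqvist is treated as also owning Sofia Lindqvist's interest in Northgate Textiles S.p.A, giving 19% + 55% = 74%.
By spousal attribution (R2), Zara Lindqvist is treated as also owning Sofia Lindqvist's interest in Halcyon Realty LP, giving 61% + 33% = 94%.
Chain via Northgate Textiles S.p.A. → Talon Holdings Ltd → Harbor Energy Co. (R1): 74% × 71% × 33% × 18% = 3.120876% of Oakhollow Manufacturing Inc.
Chain via Halcyon Realty LP → Clearview Industries Corp. → Vantage Trust (R1): 94% × 24% × 43% × 29% = 2.813232% of Oakhollow Manufacturing Inc.
Aggregating (R3): 3.120876% + 2.813232% = 5.934108%.
5.934108% does not exceed the 20% threshold, so Zara is not a related party to Oakhollow Manufacturing Inc.

No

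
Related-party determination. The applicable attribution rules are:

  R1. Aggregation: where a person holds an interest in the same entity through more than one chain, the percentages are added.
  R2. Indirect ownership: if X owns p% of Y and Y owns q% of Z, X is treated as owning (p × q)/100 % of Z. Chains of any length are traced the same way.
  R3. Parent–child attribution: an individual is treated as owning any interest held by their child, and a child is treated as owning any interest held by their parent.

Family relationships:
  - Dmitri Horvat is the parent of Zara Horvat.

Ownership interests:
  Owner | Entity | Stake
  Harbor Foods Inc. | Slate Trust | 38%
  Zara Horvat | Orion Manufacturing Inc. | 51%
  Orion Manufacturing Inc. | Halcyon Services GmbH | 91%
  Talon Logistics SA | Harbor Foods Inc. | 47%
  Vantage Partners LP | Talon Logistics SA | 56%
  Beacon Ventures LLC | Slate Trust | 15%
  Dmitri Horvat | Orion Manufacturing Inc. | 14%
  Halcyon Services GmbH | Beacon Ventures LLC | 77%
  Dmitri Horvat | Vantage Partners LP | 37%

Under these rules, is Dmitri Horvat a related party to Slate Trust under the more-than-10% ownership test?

By parent–child attribution (R3), Dmitri Horvat is treated as also owning Zara Horvat's interest in Orion Manufacturing Inc, giving 14% + 51% = 65%.
Chain via Orion Manufacturing Inc. → Halcyon Services GmbH → Beacon Ventures LLC (R2): 65% × 91% × 77% × 15% = 6.831825% of Slate Trust.
Chain via Vantage Partners LP → Talon Logistics SA → Harbor Foods Inc. (R2): 37% × 56% × 47% × 38% = 3.700592% of Slate Trust.
Aggregating (R1): 6.831825% + 3.700592% = 10.532417%.
10.532417% exceeds the 10% threshold, so Dmitri is a related party to Slate Trust.

Yes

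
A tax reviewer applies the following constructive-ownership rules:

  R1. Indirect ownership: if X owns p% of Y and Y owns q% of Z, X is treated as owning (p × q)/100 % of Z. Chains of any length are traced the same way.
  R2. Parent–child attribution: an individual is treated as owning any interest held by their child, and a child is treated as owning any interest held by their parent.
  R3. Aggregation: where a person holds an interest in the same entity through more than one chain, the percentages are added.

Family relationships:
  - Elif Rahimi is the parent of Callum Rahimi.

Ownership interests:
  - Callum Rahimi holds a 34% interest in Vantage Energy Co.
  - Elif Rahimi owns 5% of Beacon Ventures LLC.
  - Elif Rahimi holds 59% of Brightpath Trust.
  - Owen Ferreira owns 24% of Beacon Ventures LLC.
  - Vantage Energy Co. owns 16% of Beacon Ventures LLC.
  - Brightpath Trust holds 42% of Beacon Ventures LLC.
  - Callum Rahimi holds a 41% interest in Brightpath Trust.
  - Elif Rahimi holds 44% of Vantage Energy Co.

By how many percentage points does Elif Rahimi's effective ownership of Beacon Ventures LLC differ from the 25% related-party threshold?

34.48

By parent–child attribution (R2), Elif Rahimi is treated as also owning Callum Rahimi's interest in Brightpath Trust, giving 59% + 41% = 100%.
By parent–child attribution (R2), Elif Rahimi is treated as also owning Callum Rahimi's interest in Vantage Energy Co, giving 44% + 34% = 78%.
Chain via Brightpath Trust (R1): 100% × 42% = 42% of Beacon Ventures LLC.
Chain via Vantage Energy Co. (R1): 78% × 16% = 12.48% of Beacon Ventures LLC.
Direct interest in Beacon Ventures LLC: 5%.
Aggregating (R3): 42% + 12.48% + 5% = 59.48%.
59.48% exceeds the 25% threshold by 34.48 percentage points.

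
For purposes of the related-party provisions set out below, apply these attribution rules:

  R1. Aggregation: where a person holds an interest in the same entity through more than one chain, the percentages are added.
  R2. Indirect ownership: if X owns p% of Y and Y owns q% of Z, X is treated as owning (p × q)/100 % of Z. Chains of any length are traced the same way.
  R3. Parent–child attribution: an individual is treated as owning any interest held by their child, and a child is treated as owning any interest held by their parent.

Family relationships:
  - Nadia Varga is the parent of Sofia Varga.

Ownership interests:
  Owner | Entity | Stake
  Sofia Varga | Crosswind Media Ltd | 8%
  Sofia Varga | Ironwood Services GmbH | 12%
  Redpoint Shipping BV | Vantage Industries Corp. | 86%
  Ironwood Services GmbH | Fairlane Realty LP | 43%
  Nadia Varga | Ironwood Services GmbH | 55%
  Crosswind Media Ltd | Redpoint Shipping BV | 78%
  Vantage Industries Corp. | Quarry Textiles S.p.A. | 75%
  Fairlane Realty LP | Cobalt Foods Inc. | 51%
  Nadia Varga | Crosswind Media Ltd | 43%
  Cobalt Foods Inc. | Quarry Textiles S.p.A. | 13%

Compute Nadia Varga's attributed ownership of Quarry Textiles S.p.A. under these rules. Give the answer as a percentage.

By parent–child attribution (R3), Nadia Varga is treated as also owning Sofia Varga's interest in Crosswind Media Ltd, giving 43% + 8% = 51%.
By parent–child attribution (R3), Nadia Varga is treated as also owning Sofia Varga's interest in Ironwood Services GmbH, giving 55% + 12% = 67%.
Chain via Crosswind Media Ltd → Redpoint Shipping BV → Vantage Industries Corp. (R2): 51% × 78% × 86% × 75% = 25.6581% of Quarry Textiles S.p.A.
Chain via Ironwood Services GmbH → Fairlane Realty LP → Cobalt Foods Inc. (R2): 67% × 43% × 51% × 13% = 1.910103% of Quarry Textiles S.p.A.
Aggregating (R1): 25.6581% + 1.910103% = 27.568203%.

27.568203%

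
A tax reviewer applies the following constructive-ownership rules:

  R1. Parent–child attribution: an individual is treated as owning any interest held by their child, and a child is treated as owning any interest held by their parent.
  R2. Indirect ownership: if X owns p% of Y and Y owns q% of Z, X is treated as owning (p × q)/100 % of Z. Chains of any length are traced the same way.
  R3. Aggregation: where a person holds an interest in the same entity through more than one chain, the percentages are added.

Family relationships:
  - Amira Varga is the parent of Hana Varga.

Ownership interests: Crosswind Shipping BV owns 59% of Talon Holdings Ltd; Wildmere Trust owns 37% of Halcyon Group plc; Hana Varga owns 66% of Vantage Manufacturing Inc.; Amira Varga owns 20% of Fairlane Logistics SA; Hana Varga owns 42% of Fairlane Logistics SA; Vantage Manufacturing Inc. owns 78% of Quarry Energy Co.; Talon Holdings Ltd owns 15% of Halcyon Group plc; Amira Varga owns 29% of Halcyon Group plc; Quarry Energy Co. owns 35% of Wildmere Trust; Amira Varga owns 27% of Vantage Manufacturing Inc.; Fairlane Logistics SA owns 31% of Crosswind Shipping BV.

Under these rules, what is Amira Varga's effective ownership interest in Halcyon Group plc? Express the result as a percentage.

By parent–child attribution (R1), Amira Varga is treated as also owning Hana Varga's interest in Vantage Manufacturing Inc, giving 27% + 66% = 93%.
By parent–child attribution (R1), Amira Varga is treated as also owning Hana Varga's interest in Fairlane Logistics SA, giving 20% + 42% = 62%.
Chain via Vantage Manufacturing Inc. → Quarry Energy Co. → Wildmere Trust (R2): 93% × 78% × 35% × 37% = 9.39393% of Halcyon Group plc.
Chain via Fairlane Logistics SA → Crosswind Shipping BV → Talon Holdings Ltd (R2): 62% × 31% × 59% × 15% = 1.70097% of Halcyon Group plc.
Direct interest in Halcyon Group plc: 29%.
Aggregating (R3): 9.39393% + 1.70097% + 29% = 40.0949%.

40.0949%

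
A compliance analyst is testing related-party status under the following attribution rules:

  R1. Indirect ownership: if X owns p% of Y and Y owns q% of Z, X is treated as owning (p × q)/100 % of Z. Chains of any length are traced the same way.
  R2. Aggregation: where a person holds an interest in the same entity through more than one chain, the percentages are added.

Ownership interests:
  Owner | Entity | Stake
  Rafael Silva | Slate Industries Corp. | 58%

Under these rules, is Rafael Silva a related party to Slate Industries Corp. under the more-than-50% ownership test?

Direct interest in Slate Industries Corp: 58%.
58% exceeds the 50% threshold, so Rafael is a related party to Slate Industries Corp.

Yes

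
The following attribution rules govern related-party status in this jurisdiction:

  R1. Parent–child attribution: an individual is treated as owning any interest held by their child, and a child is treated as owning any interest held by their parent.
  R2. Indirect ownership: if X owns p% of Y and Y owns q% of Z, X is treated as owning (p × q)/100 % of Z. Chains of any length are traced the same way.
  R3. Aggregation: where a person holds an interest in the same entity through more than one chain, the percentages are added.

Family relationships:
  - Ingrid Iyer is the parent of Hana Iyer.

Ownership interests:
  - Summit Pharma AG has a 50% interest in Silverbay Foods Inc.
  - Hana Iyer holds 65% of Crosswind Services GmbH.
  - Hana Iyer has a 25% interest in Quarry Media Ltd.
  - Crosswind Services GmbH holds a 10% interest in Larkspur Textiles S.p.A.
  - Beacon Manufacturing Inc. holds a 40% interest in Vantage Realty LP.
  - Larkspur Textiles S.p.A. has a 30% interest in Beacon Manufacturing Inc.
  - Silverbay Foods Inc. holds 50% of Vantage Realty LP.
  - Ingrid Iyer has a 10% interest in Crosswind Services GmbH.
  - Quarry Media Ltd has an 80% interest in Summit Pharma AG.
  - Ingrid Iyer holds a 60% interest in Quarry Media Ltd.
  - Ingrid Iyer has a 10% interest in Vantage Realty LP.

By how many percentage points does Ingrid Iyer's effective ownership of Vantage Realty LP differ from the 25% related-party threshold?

By parent–child attribution (R1), Ingrid Iyer is treated as also owning Hana Iyer's interest in Crosswind Services GmbH, giving 10% + 65% = 75%.
By parent–child attribution (R1), Ingrid Iyer is treated as also owning Hana Iyer's interest in Quarry Media Ltd, giving 60% + 25% = 85%.
Chain via Crosswind Services GmbH → Larkspur Textiles S.p.A. → Beacon Manufacturing Inc. (R2): 75% × 10% × 30% × 40% = 0.9% of Vantage Realty LP.
Chain via Quarry Media Ltd → Summit Pharma AG → Silverbay Foods Inc. (R2): 85% × 80% × 50% × 50% = 17% of Vantage Realty LP.
Direct interest in Vantage Realty LP: 10%.
Aggregating (R3): 0.9% + 17% + 10% = 27.9%.
27.9% exceeds the 25% threshold by 2.9 percentage points.

2.9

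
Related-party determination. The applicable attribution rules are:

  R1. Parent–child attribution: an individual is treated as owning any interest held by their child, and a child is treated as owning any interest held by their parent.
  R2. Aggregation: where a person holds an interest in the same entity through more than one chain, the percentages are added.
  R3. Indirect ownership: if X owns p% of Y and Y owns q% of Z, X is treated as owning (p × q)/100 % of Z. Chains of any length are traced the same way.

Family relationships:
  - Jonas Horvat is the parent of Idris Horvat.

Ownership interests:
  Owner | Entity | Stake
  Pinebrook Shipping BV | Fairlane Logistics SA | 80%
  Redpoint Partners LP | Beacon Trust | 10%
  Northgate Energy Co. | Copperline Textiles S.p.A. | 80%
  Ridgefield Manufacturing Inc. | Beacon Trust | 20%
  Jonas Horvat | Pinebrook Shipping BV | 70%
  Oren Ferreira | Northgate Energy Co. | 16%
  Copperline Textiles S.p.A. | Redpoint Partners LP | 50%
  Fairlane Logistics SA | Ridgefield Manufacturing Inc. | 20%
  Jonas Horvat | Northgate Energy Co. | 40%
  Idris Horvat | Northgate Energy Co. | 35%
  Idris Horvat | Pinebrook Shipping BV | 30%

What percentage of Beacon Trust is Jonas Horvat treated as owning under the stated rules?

6.2%

By parent–child attribution (R1), Jonas Horvat is treated as also owning Idris Horvat's interest in Pinebrook Shipping BV, giving 70% + 30% = 100%.
By parent–child attribution (R1), Jonas Horvat is treated as also owning Idris Horvat's interest in Northgate Energy Co, giving 40% + 35% = 75%.
Chain via Pinebrook Shipping BV → Fairlane Logistics SA → Ridgefield Manufacturing Inc. (R3): 100% × 80% × 20% × 20% = 3.2% of Beacon Trust.
Chain via Northgate Energy Co. → Copperline Textiles S.p.A. → Redpoint Partners LP (R3): 75% × 80% × 50% × 10% = 3% of Beacon Trust.
Aggregating (R2): 3.2% + 3% = 6.2%.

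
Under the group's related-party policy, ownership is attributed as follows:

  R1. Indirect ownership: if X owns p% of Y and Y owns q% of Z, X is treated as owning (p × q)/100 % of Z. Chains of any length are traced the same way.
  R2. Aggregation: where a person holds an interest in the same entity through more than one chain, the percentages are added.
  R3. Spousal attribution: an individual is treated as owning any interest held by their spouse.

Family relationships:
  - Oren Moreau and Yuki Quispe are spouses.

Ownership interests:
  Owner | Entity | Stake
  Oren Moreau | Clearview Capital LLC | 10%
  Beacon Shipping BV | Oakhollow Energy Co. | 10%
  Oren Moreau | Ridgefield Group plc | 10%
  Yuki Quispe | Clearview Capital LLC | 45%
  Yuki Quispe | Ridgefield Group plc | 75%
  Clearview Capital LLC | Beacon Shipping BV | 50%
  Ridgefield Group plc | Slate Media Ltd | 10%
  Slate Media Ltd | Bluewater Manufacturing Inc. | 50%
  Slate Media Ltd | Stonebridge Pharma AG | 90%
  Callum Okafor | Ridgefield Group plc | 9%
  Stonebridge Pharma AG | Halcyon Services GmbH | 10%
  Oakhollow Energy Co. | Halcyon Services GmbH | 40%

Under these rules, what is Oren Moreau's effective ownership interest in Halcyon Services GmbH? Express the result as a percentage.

1.865%

By spousal attribution (R3), Oren Moreau is treated as also owning Yuki Quispe's interest in Ridgefield Group plc, giving 10% + 75% = 85%.
By spousal attribution (R3), Oren Moreau is treated as also owning Yuki Quispe's interest in Clearview Capital LLC, giving 10% + 45% = 55%.
Chain via Ridgefield Group plc → Slate Media Ltd → Stonebridge Pharma AG (R1): 85% × 10% × 90% × 10% = 0.765% of Halcyon Services GmbH.
Chain via Clearview Capital LLC → Beacon Shipping BV → Oakhollow Energy Co. (R1): 55% × 50% × 10% × 40% = 1.1% of Halcyon Services GmbH.
Aggregating (R2): 0.765% + 1.1% = 1.865%.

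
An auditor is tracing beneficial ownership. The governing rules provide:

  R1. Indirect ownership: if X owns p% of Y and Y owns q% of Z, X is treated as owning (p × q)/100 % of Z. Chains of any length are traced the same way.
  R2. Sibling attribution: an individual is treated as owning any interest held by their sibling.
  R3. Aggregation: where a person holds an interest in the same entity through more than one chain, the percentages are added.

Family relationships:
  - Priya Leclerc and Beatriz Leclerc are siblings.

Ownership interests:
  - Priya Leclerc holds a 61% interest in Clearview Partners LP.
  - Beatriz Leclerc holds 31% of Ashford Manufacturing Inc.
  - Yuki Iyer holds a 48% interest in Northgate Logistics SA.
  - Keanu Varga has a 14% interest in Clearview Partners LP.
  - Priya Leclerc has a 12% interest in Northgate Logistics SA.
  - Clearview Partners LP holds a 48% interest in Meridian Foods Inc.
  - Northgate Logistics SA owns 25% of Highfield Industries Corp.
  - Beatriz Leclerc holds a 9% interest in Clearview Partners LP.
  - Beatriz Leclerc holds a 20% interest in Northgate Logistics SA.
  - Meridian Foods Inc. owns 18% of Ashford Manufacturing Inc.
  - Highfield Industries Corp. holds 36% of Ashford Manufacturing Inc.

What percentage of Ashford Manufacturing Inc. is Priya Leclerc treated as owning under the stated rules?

39.928%

By sibling attribution (R2), Priya Leclerc is treated as also owning Beatriz Leclerc's interest in Northgate Logistics SA, giving 12% + 20% = 32%.
By sibling attribution (R2), Priya Leclerc is treated as also owning Beatriz Leclerc's interest in Clearview Partners LP, giving 61% + 9% = 70%.
By sibling attribution (R2), Priya Leclerc is treated as owning Beatriz Leclerc's 31% interest in Ashford Manufacturing Inc.
Chain via Northgate Logistics SA → Highfield Industries Corp. (R1): 32% × 25% × 36% = 2.88% of Ashford Manufacturing Inc.
Chain via Clearview Partners LP → Meridian Foods Inc. (R1): 70% × 48% × 18% = 6.048% of Ashford Manufacturing Inc.
Direct interest in Ashford Manufacturing Inc: 31%.
Aggregating (R3): 2.88% + 6.048% + 31% = 39.928%.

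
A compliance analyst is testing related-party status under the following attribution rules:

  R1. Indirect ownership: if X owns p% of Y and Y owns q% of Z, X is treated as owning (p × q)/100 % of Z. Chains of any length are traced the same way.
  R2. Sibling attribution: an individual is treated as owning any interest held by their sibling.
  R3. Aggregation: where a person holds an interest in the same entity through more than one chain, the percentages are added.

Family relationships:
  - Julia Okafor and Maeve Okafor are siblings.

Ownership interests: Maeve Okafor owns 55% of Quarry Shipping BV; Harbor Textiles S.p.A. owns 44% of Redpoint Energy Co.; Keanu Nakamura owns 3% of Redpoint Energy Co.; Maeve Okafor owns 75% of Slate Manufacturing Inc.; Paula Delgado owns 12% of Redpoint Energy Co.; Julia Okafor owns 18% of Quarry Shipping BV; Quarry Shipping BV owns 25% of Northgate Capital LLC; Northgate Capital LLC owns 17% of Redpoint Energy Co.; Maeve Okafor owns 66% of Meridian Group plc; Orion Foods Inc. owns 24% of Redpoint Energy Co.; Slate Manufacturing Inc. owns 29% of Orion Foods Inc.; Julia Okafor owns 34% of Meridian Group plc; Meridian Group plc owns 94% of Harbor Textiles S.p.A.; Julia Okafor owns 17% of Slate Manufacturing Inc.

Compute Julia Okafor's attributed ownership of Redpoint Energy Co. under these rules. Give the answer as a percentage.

50.8657%

By sibling attribution (R2), Julia Okafor is treated as also owning Maeve Okafor's interest in Meridian Group plc, giving 34% + 66% = 100%.
By sibling attribution (R2), Julia Okafor is treated as also owning Maeve Okafor's interest in Slate Manufacturing Inc, giving 17% + 75% = 92%.
By sibling attribution (R2), Julia Okafor is treated as also owning Maeve Okafor's interest in Quarry Shipping BV, giving 18% + 55% = 73%.
Chain via Meridian Group plc → Harbor Textiles S.p.A. (R1): 100% × 94% × 44% = 41.36% of Redpoint Energy Co.
Chain via Slate Manufacturing Inc. → Orion Foods Inc. (R1): 92% × 29% × 24% = 6.4032% of Redpoint Energy Co.
Chain via Quarry Shipping BV → Northgate Capital LLC (R1): 73% × 25% × 17% = 3.1025% of Redpoint Energy Co.
Aggregating (R3): 41.36% + 6.4032% + 3.1025% = 50.8657%.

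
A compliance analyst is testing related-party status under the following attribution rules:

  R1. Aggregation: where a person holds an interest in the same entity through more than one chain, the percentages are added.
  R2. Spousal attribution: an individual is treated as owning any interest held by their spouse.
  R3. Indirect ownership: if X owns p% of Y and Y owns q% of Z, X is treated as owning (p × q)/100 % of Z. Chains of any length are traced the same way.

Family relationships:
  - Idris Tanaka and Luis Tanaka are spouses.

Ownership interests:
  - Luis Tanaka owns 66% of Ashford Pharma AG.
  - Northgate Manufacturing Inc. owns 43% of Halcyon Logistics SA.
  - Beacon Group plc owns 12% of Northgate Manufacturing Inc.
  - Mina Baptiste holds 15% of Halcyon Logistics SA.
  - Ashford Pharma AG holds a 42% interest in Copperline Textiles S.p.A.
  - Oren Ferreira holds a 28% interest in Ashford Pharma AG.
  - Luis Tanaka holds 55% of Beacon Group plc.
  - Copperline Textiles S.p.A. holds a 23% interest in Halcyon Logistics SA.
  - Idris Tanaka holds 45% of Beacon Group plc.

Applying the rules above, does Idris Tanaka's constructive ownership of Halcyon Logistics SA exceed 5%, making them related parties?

Yes

By spousal attribution (R2), Idris Tanaka is treated as also owning Luis Tanaka's interest in Beacon Group plc, giving 45% + 55% = 100%.
By spousal attribution (R2), Idris Tanaka is treated as owning Luis Tanaka's 66% interest in Ashford Pharma AG.
Chain via Beacon Group plc → Northgate Manufacturing Inc. (R3): 100% × 12% × 43% = 5.16% of Halcyon Logistics SA.
Chain via Ashford Pharma AG → Copperline Textiles S.p.A. (R3): 66% × 42% × 23% = 6.3756% of Halcyon Logistics SA.
Aggregating (R1): 5.16% + 6.3756% = 11.5356%.
11.5356% exceeds the 5% threshold, so Idris is a related party to Halcyon Logistics SA.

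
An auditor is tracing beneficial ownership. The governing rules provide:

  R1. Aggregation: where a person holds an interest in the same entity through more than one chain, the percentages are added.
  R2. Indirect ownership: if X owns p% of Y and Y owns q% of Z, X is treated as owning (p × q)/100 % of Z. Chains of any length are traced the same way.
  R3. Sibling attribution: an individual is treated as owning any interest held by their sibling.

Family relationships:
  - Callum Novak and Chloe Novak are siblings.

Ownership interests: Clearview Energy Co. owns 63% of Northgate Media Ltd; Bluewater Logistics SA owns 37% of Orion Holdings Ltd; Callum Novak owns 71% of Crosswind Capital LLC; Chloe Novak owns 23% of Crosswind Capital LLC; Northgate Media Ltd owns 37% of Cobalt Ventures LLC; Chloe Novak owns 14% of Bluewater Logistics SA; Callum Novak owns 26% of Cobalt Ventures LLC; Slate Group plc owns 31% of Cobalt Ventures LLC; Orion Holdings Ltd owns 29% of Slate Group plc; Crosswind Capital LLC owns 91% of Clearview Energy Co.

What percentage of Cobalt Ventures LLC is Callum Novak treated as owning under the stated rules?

46.405056%

By sibling attribution (R3), Callum Novak is treated as also owning Chloe Novak's interest in Crosswind Capital LLC, giving 71% + 23% = 94%.
By sibling attribution (R3), Callum Novak is treated as owning Chloe Novak's 14% interest in Bluewater Logistics SA.
Chain via Crosswind Capital LLC → Clearview Energy Co. → Northgate Media Ltd (R2): 94% × 91% × 63% × 37% = 19.939374% of Cobalt Ventures LLC.
Direct interest in Cobalt Ventures LLC: 26%.
Chain via Bluewater Logistics SA → Orion Holdings Ltd → Slate Group plc (R2): 14% × 37% × 29% × 31% = 0.465682% of Cobalt Ventures LLC.
Aggregating (R1): 19.939374% + 26% + 0.465682% = 46.405056%.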